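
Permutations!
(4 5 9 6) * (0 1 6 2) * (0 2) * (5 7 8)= (0 1 6 4 7 8 5 9)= [1, 6, 2, 3, 7, 9, 4, 8, 5, 0]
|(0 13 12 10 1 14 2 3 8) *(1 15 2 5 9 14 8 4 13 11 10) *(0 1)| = 18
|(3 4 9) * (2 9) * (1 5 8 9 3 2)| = |(1 5 8 9 2 3 4)| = 7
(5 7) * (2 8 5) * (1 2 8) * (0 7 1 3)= (0 7 8 5 1 2 3)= [7, 2, 3, 0, 4, 1, 6, 8, 5]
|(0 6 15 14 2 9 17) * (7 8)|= 14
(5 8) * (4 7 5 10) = (4 7 5 8 10) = [0, 1, 2, 3, 7, 8, 6, 5, 10, 9, 4]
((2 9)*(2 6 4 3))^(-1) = (2 3 4 6 9)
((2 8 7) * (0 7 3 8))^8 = (8)(0 2 7)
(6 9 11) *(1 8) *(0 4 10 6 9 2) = (0 4 10 6 2)(1 8)(9 11) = [4, 8, 0, 3, 10, 5, 2, 7, 1, 11, 6, 9]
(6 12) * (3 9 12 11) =[0, 1, 2, 9, 4, 5, 11, 7, 8, 12, 10, 3, 6] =(3 9 12 6 11)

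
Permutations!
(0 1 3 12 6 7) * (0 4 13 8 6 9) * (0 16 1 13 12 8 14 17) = (0 13 14 17)(1 3 8 6 7 4 12 9 16) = [13, 3, 2, 8, 12, 5, 7, 4, 6, 16, 10, 11, 9, 14, 17, 15, 1, 0]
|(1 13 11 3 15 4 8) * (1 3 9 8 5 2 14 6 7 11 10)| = 33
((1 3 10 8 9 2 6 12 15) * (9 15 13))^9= ((1 3 10 8 15)(2 6 12 13 9))^9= (1 15 8 10 3)(2 9 13 12 6)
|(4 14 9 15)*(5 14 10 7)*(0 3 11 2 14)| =11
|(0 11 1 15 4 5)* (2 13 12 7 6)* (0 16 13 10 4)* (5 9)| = 20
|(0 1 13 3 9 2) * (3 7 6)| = 8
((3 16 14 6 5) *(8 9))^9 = (3 5 6 14 16)(8 9)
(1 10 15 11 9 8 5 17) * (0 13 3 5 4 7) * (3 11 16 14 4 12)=(0 13 11 9 8 12 3 5 17 1 10 15 16 14 4 7)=[13, 10, 2, 5, 7, 17, 6, 0, 12, 8, 15, 9, 3, 11, 4, 16, 14, 1]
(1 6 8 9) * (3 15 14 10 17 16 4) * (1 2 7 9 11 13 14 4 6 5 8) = [0, 5, 7, 15, 3, 8, 1, 9, 11, 2, 17, 13, 12, 14, 10, 4, 6, 16] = (1 5 8 11 13 14 10 17 16 6)(2 7 9)(3 15 4)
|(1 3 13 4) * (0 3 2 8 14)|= 8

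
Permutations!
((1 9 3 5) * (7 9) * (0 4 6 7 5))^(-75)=((0 4 6 7 9 3)(1 5))^(-75)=(0 7)(1 5)(3 6)(4 9)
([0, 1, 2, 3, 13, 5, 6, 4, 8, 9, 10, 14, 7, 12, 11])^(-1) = [0, 1, 2, 3, 7, 5, 6, 12, 8, 9, 10, 14, 13, 4, 11]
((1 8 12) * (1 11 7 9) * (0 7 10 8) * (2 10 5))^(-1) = ((0 7 9 1)(2 10 8 12 11 5))^(-1) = (0 1 9 7)(2 5 11 12 8 10)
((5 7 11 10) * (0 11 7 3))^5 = ((0 11 10 5 3))^5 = (11)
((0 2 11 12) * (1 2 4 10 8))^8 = (12)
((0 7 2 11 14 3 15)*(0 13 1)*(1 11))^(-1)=(0 1 2 7)(3 14 11 13 15)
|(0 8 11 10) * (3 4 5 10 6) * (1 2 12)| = |(0 8 11 6 3 4 5 10)(1 2 12)| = 24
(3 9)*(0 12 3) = (0 12 3 9) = [12, 1, 2, 9, 4, 5, 6, 7, 8, 0, 10, 11, 3]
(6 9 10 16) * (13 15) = (6 9 10 16)(13 15) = [0, 1, 2, 3, 4, 5, 9, 7, 8, 10, 16, 11, 12, 15, 14, 13, 6]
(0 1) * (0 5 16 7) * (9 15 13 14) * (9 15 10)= (0 1 5 16 7)(9 10)(13 14 15)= [1, 5, 2, 3, 4, 16, 6, 0, 8, 10, 9, 11, 12, 14, 15, 13, 7]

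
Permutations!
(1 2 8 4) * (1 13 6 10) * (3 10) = (1 2 8 4 13 6 3 10) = [0, 2, 8, 10, 13, 5, 3, 7, 4, 9, 1, 11, 12, 6]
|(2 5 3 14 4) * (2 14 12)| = |(2 5 3 12)(4 14)| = 4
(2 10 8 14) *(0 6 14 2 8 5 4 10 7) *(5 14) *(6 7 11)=(0 7)(2 11 6 5 4 10 14 8)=[7, 1, 11, 3, 10, 4, 5, 0, 2, 9, 14, 6, 12, 13, 8]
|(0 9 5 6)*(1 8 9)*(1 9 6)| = |(0 9 5 1 8 6)| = 6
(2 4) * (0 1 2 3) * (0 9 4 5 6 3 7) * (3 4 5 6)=(0 1 2 6 4 7)(3 9 5)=[1, 2, 6, 9, 7, 3, 4, 0, 8, 5]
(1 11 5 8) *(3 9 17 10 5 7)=(1 11 7 3 9 17 10 5 8)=[0, 11, 2, 9, 4, 8, 6, 3, 1, 17, 5, 7, 12, 13, 14, 15, 16, 10]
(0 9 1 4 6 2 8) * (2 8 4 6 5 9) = (0 2 4 5 9 1 6 8) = [2, 6, 4, 3, 5, 9, 8, 7, 0, 1]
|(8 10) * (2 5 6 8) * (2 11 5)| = 5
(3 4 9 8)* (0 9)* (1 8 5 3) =(0 9 5 3 4)(1 8) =[9, 8, 2, 4, 0, 3, 6, 7, 1, 5]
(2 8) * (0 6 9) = [6, 1, 8, 3, 4, 5, 9, 7, 2, 0] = (0 6 9)(2 8)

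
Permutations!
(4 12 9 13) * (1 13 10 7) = (1 13 4 12 9 10 7) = [0, 13, 2, 3, 12, 5, 6, 1, 8, 10, 7, 11, 9, 4]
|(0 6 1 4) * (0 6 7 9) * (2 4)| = 12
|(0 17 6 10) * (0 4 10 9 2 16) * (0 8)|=|(0 17 6 9 2 16 8)(4 10)|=14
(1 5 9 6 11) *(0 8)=(0 8)(1 5 9 6 11)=[8, 5, 2, 3, 4, 9, 11, 7, 0, 6, 10, 1]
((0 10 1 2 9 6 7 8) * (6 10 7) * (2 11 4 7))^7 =((0 2 9 10 1 11 4 7 8))^7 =(0 7 11 10 2 8 4 1 9)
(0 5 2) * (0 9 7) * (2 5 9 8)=(0 9 7)(2 8)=[9, 1, 8, 3, 4, 5, 6, 0, 2, 7]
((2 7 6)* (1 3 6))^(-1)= ((1 3 6 2 7))^(-1)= (1 7 2 6 3)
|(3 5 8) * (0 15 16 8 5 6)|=6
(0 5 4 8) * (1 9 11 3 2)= [5, 9, 1, 2, 8, 4, 6, 7, 0, 11, 10, 3]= (0 5 4 8)(1 9 11 3 2)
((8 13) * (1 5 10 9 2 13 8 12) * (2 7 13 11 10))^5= ((1 5 2 11 10 9 7 13 12))^5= (1 9 5 7 2 13 11 12 10)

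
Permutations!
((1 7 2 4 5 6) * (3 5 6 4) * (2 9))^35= (1 2 4 7 3 6 9 5)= ((1 7 9 2 3 5 4 6))^35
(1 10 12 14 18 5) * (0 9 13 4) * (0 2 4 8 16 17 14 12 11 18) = (0 9 13 8 16 17 14)(1 10 11 18 5)(2 4) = [9, 10, 4, 3, 2, 1, 6, 7, 16, 13, 11, 18, 12, 8, 0, 15, 17, 14, 5]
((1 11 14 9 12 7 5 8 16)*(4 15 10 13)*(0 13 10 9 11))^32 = (0 1 16 8 5 7 12 9 15 4 13)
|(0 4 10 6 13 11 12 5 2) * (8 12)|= |(0 4 10 6 13 11 8 12 5 2)|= 10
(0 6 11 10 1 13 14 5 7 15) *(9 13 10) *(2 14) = (0 6 11 9 13 2 14 5 7 15)(1 10) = [6, 10, 14, 3, 4, 7, 11, 15, 8, 13, 1, 9, 12, 2, 5, 0]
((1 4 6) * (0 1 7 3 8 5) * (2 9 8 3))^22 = ((0 1 4 6 7 2 9 8 5))^22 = (0 7 5 6 8 4 9 1 2)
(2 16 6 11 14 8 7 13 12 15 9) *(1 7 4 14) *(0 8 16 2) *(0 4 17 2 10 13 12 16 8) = (1 7 12 15 9 4 14 8 17 2 10 13 16 6 11) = [0, 7, 10, 3, 14, 5, 11, 12, 17, 4, 13, 1, 15, 16, 8, 9, 6, 2]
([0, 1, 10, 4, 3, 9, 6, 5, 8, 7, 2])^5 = (2 10)(3 4)(5 7 9)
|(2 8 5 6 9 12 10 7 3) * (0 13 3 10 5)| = 20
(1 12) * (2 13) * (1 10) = [0, 12, 13, 3, 4, 5, 6, 7, 8, 9, 1, 11, 10, 2] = (1 12 10)(2 13)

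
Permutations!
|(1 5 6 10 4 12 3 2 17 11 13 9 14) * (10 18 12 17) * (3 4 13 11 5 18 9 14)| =13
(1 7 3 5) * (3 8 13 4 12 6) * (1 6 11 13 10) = (1 7 8 10)(3 5 6)(4 12 11 13) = [0, 7, 2, 5, 12, 6, 3, 8, 10, 9, 1, 13, 11, 4]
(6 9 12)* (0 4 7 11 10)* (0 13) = [4, 1, 2, 3, 7, 5, 9, 11, 8, 12, 13, 10, 6, 0] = (0 4 7 11 10 13)(6 9 12)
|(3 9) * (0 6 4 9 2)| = 6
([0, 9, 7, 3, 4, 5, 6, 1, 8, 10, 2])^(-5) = (10)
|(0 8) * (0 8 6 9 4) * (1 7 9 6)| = 5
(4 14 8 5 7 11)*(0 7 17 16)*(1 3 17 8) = (0 7 11 4 14 1 3 17 16)(5 8) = [7, 3, 2, 17, 14, 8, 6, 11, 5, 9, 10, 4, 12, 13, 1, 15, 0, 16]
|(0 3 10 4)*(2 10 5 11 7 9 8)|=10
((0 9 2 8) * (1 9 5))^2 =(0 1 2)(5 9 8)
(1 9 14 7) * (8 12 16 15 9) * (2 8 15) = (1 15 9 14 7)(2 8 12 16) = [0, 15, 8, 3, 4, 5, 6, 1, 12, 14, 10, 11, 16, 13, 7, 9, 2]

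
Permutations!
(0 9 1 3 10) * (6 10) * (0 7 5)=(0 9 1 3 6 10 7 5)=[9, 3, 2, 6, 4, 0, 10, 5, 8, 1, 7]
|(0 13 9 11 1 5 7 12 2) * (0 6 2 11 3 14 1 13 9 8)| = 22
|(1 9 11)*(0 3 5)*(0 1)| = 6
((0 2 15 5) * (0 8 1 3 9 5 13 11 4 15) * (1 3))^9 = ((0 2)(3 9 5 8)(4 15 13 11))^9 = (0 2)(3 9 5 8)(4 15 13 11)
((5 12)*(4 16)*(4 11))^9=((4 16 11)(5 12))^9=(16)(5 12)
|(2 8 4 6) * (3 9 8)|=6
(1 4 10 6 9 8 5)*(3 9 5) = (1 4 10 6 5)(3 9 8) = [0, 4, 2, 9, 10, 1, 5, 7, 3, 8, 6]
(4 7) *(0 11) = (0 11)(4 7) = [11, 1, 2, 3, 7, 5, 6, 4, 8, 9, 10, 0]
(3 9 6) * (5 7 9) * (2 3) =(2 3 5 7 9 6) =[0, 1, 3, 5, 4, 7, 2, 9, 8, 6]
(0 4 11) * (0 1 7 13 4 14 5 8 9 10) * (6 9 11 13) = (0 14 5 8 11 1 7 6 9 10)(4 13) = [14, 7, 2, 3, 13, 8, 9, 6, 11, 10, 0, 1, 12, 4, 5]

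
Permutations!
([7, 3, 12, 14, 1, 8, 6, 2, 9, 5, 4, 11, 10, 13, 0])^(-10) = [14, 4, 7, 1, 10, 9, 6, 0, 5, 8, 12, 11, 2, 13, 3]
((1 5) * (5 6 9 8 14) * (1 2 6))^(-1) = ((2 6 9 8 14 5))^(-1) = (2 5 14 8 9 6)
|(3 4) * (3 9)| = 3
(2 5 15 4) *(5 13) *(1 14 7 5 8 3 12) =(1 14 7 5 15 4 2 13 8 3 12) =[0, 14, 13, 12, 2, 15, 6, 5, 3, 9, 10, 11, 1, 8, 7, 4]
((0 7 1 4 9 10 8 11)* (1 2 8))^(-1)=(0 11 8 2 7)(1 10 9 4)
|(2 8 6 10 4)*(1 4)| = |(1 4 2 8 6 10)| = 6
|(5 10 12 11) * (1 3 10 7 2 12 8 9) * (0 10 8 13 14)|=20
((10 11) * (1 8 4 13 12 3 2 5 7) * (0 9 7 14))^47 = ((0 9 7 1 8 4 13 12 3 2 5 14)(10 11))^47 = (0 14 5 2 3 12 13 4 8 1 7 9)(10 11)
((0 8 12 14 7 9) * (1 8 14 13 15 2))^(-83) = ((0 14 7 9)(1 8 12 13 15 2))^(-83) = (0 14 7 9)(1 8 12 13 15 2)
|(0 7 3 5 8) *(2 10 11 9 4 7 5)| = 21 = |(0 5 8)(2 10 11 9 4 7 3)|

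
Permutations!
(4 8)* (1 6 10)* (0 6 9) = (0 6 10 1 9)(4 8) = [6, 9, 2, 3, 8, 5, 10, 7, 4, 0, 1]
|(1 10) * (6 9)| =|(1 10)(6 9)| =2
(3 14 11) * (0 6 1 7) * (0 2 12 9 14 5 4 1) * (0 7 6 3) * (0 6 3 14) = (0 14 11 6 7 2 12 9)(1 3 5 4) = [14, 3, 12, 5, 1, 4, 7, 2, 8, 0, 10, 6, 9, 13, 11]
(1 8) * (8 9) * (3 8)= (1 9 3 8)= [0, 9, 2, 8, 4, 5, 6, 7, 1, 3]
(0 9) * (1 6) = (0 9)(1 6) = [9, 6, 2, 3, 4, 5, 1, 7, 8, 0]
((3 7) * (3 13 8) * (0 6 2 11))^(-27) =((0 6 2 11)(3 7 13 8))^(-27) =(0 6 2 11)(3 7 13 8)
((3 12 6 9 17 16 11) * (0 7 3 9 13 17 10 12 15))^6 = (0 3)(6 10 11 17)(7 15)(9 16 13 12)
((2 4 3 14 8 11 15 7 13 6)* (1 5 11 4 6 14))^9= (1 3 4 8 14 13 7 15 11 5)(2 6)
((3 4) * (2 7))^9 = ((2 7)(3 4))^9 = (2 7)(3 4)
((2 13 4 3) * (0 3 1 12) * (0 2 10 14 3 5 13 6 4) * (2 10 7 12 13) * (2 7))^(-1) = (0 13 1 4 6 2 3 14 10 12 7 5) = ((0 5 7 12 10 14 3 2 6 4 1 13))^(-1)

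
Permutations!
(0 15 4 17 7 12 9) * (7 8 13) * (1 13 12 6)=(0 15 4 17 8 12 9)(1 13 7 6)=[15, 13, 2, 3, 17, 5, 1, 6, 12, 0, 10, 11, 9, 7, 14, 4, 16, 8]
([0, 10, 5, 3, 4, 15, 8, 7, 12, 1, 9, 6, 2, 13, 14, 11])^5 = [0, 9, 8, 3, 4, 12, 15, 7, 11, 10, 1, 5, 6, 13, 14, 2]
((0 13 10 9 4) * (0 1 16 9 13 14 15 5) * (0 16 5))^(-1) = (0 15 14)(1 4 9 16 5)(10 13)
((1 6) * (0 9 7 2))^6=(0 7)(2 9)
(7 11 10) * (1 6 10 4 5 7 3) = (1 6 10 3)(4 5 7 11) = [0, 6, 2, 1, 5, 7, 10, 11, 8, 9, 3, 4]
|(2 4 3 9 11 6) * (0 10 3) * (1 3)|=|(0 10 1 3 9 11 6 2 4)|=9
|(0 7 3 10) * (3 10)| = 3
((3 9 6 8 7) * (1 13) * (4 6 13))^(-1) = ((1 4 6 8 7 3 9 13))^(-1) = (1 13 9 3 7 8 6 4)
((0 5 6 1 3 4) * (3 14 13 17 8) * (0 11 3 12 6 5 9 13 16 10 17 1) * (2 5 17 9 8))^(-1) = (0 6 12 8)(1 13 9 10 16 14)(2 17 5)(3 11 4)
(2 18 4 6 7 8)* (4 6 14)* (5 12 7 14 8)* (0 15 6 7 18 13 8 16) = (0 15 6 14 4 16)(2 13 8)(5 12 18 7) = [15, 1, 13, 3, 16, 12, 14, 5, 2, 9, 10, 11, 18, 8, 4, 6, 0, 17, 7]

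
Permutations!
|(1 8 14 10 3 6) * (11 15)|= |(1 8 14 10 3 6)(11 15)|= 6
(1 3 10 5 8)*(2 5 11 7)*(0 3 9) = [3, 9, 5, 10, 4, 8, 6, 2, 1, 0, 11, 7] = (0 3 10 11 7 2 5 8 1 9)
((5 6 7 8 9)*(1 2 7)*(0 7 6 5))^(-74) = ((0 7 8 9)(1 2 6))^(-74) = (0 8)(1 2 6)(7 9)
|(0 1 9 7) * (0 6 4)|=6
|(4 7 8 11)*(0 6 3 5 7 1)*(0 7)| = |(0 6 3 5)(1 7 8 11 4)| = 20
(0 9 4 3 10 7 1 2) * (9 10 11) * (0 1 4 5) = (0 10 7 4 3 11 9 5)(1 2) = [10, 2, 1, 11, 3, 0, 6, 4, 8, 5, 7, 9]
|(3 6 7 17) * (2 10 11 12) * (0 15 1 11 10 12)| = |(0 15 1 11)(2 12)(3 6 7 17)| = 4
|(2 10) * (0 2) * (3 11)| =|(0 2 10)(3 11)| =6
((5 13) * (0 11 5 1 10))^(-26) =(0 1 5)(10 13 11)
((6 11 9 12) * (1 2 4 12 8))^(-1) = ((1 2 4 12 6 11 9 8))^(-1) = (1 8 9 11 6 12 4 2)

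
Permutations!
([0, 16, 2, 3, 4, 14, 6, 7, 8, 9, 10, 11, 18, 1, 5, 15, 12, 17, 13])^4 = (1 13 18 12 16)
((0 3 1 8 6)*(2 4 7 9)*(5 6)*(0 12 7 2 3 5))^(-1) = (0 8 1 3 9 7 12 6 5)(2 4)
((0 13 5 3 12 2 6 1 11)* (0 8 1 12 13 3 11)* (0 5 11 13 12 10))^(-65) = (13)(0 3 12 2 6 10)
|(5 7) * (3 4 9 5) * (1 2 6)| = 15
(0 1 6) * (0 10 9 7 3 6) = [1, 0, 2, 6, 4, 5, 10, 3, 8, 7, 9] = (0 1)(3 6 10 9 7)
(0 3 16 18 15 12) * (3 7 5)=(0 7 5 3 16 18 15 12)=[7, 1, 2, 16, 4, 3, 6, 5, 8, 9, 10, 11, 0, 13, 14, 12, 18, 17, 15]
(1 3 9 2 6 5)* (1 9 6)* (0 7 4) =(0 7 4)(1 3 6 5 9 2) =[7, 3, 1, 6, 0, 9, 5, 4, 8, 2]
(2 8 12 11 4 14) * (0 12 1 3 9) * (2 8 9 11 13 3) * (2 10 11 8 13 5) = (0 12 5 2 9)(1 10 11 4 14 13 3 8) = [12, 10, 9, 8, 14, 2, 6, 7, 1, 0, 11, 4, 5, 3, 13]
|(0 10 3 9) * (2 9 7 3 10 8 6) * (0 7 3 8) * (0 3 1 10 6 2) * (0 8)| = |(0 3 1 10 6 8 2 9 7)| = 9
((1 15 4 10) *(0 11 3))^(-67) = (0 3 11)(1 15 4 10)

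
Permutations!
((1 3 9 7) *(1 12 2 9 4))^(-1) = (1 4 3)(2 12 7 9)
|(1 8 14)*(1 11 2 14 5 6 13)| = 15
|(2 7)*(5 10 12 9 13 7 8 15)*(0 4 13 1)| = 12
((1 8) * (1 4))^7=((1 8 4))^7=(1 8 4)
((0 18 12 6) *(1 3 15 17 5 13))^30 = ((0 18 12 6)(1 3 15 17 5 13))^30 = (0 12)(6 18)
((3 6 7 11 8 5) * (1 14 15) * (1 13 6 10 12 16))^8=(1 5 13 12 11 14 3 6 16 8 15 10 7)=((1 14 15 13 6 7 11 8 5 3 10 12 16))^8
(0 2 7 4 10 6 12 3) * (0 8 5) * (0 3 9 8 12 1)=(0 2 7 4 10 6 1)(3 12 9 8 5)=[2, 0, 7, 12, 10, 3, 1, 4, 5, 8, 6, 11, 9]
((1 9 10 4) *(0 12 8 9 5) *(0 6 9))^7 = (0 12 8)(1 5 6 9 10 4)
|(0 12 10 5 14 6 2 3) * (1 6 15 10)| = |(0 12 1 6 2 3)(5 14 15 10)| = 12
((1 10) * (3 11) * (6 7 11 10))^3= (1 11)(3 6)(7 10)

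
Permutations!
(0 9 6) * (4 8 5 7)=(0 9 6)(4 8 5 7)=[9, 1, 2, 3, 8, 7, 0, 4, 5, 6]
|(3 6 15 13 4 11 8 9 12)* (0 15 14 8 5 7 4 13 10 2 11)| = 24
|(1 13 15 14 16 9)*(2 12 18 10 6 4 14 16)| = |(1 13 15 16 9)(2 12 18 10 6 4 14)| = 35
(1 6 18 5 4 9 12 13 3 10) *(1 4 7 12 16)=(1 6 18 5 7 12 13 3 10 4 9 16)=[0, 6, 2, 10, 9, 7, 18, 12, 8, 16, 4, 11, 13, 3, 14, 15, 1, 17, 5]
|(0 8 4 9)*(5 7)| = 4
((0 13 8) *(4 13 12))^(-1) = (0 8 13 4 12)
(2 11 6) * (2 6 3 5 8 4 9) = (2 11 3 5 8 4 9) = [0, 1, 11, 5, 9, 8, 6, 7, 4, 2, 10, 3]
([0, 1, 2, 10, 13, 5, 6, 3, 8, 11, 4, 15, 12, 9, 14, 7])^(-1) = (3 7 15 11 9 13 4 10)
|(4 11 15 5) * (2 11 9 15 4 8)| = |(2 11 4 9 15 5 8)| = 7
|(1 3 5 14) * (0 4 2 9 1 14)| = |(14)(0 4 2 9 1 3 5)| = 7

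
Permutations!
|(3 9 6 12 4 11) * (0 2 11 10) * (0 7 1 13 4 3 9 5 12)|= |(0 2 11 9 6)(1 13 4 10 7)(3 5 12)|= 15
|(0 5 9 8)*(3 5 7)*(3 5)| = 5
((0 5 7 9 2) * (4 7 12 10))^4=((0 5 12 10 4 7 9 2))^4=(0 4)(2 10)(5 7)(9 12)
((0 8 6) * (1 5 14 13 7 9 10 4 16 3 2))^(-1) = (0 6 8)(1 2 3 16 4 10 9 7 13 14 5)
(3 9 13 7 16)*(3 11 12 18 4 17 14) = (3 9 13 7 16 11 12 18 4 17 14) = [0, 1, 2, 9, 17, 5, 6, 16, 8, 13, 10, 12, 18, 7, 3, 15, 11, 14, 4]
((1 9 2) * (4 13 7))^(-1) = ((1 9 2)(4 13 7))^(-1) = (1 2 9)(4 7 13)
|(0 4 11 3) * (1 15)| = 4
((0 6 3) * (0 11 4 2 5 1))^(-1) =(0 1 5 2 4 11 3 6)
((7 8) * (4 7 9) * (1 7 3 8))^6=((1 7)(3 8 9 4))^6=(3 9)(4 8)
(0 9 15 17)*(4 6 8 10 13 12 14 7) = (0 9 15 17)(4 6 8 10 13 12 14 7) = [9, 1, 2, 3, 6, 5, 8, 4, 10, 15, 13, 11, 14, 12, 7, 17, 16, 0]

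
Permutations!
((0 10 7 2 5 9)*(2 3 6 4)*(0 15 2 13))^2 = (0 7 6 13 10 3 4)(2 9)(5 15)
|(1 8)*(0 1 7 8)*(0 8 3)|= |(0 1 8 7 3)|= 5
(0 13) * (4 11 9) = [13, 1, 2, 3, 11, 5, 6, 7, 8, 4, 10, 9, 12, 0] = (0 13)(4 11 9)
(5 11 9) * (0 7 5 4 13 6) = [7, 1, 2, 3, 13, 11, 0, 5, 8, 4, 10, 9, 12, 6] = (0 7 5 11 9 4 13 6)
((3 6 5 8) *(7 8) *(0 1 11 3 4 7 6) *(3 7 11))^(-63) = (4 11 7 8)(5 6)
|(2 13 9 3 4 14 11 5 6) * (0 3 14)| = |(0 3 4)(2 13 9 14 11 5 6)| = 21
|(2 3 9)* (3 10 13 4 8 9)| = 6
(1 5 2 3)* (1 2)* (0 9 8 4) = (0 9 8 4)(1 5)(2 3) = [9, 5, 3, 2, 0, 1, 6, 7, 4, 8]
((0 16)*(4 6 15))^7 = ((0 16)(4 6 15))^7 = (0 16)(4 6 15)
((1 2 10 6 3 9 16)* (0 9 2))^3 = (0 1 16 9)(2 3 6 10)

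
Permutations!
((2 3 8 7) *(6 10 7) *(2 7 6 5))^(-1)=(2 5 8 3)(6 10)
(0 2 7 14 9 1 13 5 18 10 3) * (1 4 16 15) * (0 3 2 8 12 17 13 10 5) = (0 8 12 17 13)(1 10 2 7 14 9 4 16 15)(5 18) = [8, 10, 7, 3, 16, 18, 6, 14, 12, 4, 2, 11, 17, 0, 9, 1, 15, 13, 5]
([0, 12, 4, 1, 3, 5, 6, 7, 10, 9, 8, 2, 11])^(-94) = [0, 11, 3, 12, 1, 5, 6, 7, 8, 9, 10, 4, 2]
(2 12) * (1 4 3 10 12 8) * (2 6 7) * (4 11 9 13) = (1 11 9 13 4 3 10 12 6 7 2 8) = [0, 11, 8, 10, 3, 5, 7, 2, 1, 13, 12, 9, 6, 4]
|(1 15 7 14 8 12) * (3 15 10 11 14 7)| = 6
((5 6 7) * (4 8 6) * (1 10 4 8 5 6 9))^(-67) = ((1 10 4 5 8 9)(6 7))^(-67) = (1 9 8 5 4 10)(6 7)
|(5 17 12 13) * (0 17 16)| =|(0 17 12 13 5 16)| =6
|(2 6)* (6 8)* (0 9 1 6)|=6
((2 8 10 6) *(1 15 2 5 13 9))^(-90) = ((1 15 2 8 10 6 5 13 9))^(-90) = (15)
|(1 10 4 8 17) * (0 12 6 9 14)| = |(0 12 6 9 14)(1 10 4 8 17)| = 5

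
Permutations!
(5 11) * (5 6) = (5 11 6) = [0, 1, 2, 3, 4, 11, 5, 7, 8, 9, 10, 6]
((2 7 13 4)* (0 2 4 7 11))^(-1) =(0 11 2)(7 13)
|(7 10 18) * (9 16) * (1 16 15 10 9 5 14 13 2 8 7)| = |(1 16 5 14 13 2 8 7 9 15 10 18)| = 12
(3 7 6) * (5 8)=(3 7 6)(5 8)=[0, 1, 2, 7, 4, 8, 3, 6, 5]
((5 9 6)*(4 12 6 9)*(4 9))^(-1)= (4 9 5 6 12)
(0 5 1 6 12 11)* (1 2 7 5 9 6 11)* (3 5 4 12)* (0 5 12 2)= (0 9 6 3 12 1 11 5)(2 7 4)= [9, 11, 7, 12, 2, 0, 3, 4, 8, 6, 10, 5, 1]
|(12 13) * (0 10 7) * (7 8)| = |(0 10 8 7)(12 13)| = 4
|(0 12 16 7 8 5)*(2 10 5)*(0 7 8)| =|(0 12 16 8 2 10 5 7)| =8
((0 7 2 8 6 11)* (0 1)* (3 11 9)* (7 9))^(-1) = ((0 9 3 11 1)(2 8 6 7))^(-1) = (0 1 11 3 9)(2 7 6 8)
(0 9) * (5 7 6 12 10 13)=(0 9)(5 7 6 12 10 13)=[9, 1, 2, 3, 4, 7, 12, 6, 8, 0, 13, 11, 10, 5]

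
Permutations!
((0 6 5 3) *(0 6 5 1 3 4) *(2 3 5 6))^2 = (0 1 4 6 5)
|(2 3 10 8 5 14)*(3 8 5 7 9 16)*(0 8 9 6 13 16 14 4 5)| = 24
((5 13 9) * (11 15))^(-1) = ((5 13 9)(11 15))^(-1) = (5 9 13)(11 15)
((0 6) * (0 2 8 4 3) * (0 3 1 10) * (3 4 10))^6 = ((0 6 2 8 10)(1 3 4))^6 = (0 6 2 8 10)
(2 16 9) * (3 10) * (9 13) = [0, 1, 16, 10, 4, 5, 6, 7, 8, 2, 3, 11, 12, 9, 14, 15, 13] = (2 16 13 9)(3 10)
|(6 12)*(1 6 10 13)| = |(1 6 12 10 13)| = 5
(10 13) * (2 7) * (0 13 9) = (0 13 10 9)(2 7) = [13, 1, 7, 3, 4, 5, 6, 2, 8, 0, 9, 11, 12, 10]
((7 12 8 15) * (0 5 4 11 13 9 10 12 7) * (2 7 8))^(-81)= ((0 5 4 11 13 9 10 12 2 7 8 15))^(-81)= (0 11 10 7)(2 15 4 9)(5 13 12 8)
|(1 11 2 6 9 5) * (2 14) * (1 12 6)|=|(1 11 14 2)(5 12 6 9)|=4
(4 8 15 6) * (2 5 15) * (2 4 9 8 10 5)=(4 10 5 15 6 9 8)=[0, 1, 2, 3, 10, 15, 9, 7, 4, 8, 5, 11, 12, 13, 14, 6]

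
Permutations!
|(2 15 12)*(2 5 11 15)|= |(5 11 15 12)|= 4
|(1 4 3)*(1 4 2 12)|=6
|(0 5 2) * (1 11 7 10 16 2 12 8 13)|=11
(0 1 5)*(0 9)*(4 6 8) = (0 1 5 9)(4 6 8) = [1, 5, 2, 3, 6, 9, 8, 7, 4, 0]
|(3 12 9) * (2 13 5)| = |(2 13 5)(3 12 9)| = 3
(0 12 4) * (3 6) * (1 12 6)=(0 6 3 1 12 4)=[6, 12, 2, 1, 0, 5, 3, 7, 8, 9, 10, 11, 4]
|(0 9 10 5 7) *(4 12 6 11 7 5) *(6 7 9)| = 8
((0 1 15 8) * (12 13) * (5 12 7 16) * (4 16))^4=(4 13 5)(7 12 16)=((0 1 15 8)(4 16 5 12 13 7))^4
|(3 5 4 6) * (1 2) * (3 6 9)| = 4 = |(1 2)(3 5 4 9)|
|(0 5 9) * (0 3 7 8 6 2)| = |(0 5 9 3 7 8 6 2)| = 8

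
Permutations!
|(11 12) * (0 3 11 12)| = 3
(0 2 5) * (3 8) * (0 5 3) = (0 2 3 8) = [2, 1, 3, 8, 4, 5, 6, 7, 0]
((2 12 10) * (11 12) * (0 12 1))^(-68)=((0 12 10 2 11 1))^(-68)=(0 11 10)(1 2 12)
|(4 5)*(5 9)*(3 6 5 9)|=4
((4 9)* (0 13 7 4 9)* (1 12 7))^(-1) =((0 13 1 12 7 4))^(-1) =(0 4 7 12 1 13)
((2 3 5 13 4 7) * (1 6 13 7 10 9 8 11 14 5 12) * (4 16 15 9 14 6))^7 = (16)(1 3 7 14 4 12 2 5 10)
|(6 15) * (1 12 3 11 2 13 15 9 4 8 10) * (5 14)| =12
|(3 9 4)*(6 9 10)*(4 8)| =6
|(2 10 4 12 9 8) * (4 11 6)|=|(2 10 11 6 4 12 9 8)|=8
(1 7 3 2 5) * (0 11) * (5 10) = (0 11)(1 7 3 2 10 5) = [11, 7, 10, 2, 4, 1, 6, 3, 8, 9, 5, 0]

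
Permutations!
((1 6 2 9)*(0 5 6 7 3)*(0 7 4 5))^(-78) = (9)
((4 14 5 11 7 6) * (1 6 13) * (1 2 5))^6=((1 6 4 14)(2 5 11 7 13))^6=(1 4)(2 5 11 7 13)(6 14)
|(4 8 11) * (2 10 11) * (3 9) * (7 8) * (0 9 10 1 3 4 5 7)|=24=|(0 9 4)(1 3 10 11 5 7 8 2)|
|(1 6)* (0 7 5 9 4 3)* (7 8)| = 14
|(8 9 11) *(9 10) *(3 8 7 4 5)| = 8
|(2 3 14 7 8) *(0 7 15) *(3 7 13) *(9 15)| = |(0 13 3 14 9 15)(2 7 8)| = 6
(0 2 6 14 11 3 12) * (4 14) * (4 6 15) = (0 2 15 4 14 11 3 12) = [2, 1, 15, 12, 14, 5, 6, 7, 8, 9, 10, 3, 0, 13, 11, 4]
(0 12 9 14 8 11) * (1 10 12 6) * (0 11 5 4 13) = (0 6 1 10 12 9 14 8 5 4 13) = [6, 10, 2, 3, 13, 4, 1, 7, 5, 14, 12, 11, 9, 0, 8]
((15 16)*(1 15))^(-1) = (1 16 15)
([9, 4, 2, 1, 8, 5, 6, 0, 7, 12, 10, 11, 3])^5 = [4, 9, 2, 0, 12, 5, 6, 1, 3, 8, 10, 11, 7]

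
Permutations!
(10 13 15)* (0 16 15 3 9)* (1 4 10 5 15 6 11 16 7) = [7, 4, 2, 9, 10, 15, 11, 1, 8, 0, 13, 16, 12, 3, 14, 5, 6] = (0 7 1 4 10 13 3 9)(5 15)(6 11 16)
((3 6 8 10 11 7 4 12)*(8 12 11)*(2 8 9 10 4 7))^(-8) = (3 6 12)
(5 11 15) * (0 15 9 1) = (0 15 5 11 9 1) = [15, 0, 2, 3, 4, 11, 6, 7, 8, 1, 10, 9, 12, 13, 14, 5]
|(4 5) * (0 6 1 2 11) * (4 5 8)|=10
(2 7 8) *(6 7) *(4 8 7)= (2 6 4 8)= [0, 1, 6, 3, 8, 5, 4, 7, 2]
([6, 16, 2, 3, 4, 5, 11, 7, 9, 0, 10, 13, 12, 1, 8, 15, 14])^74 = (0 11 1 14 9 6 13 16 8)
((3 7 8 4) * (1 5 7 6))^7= (8)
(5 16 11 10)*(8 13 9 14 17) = (5 16 11 10)(8 13 9 14 17) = [0, 1, 2, 3, 4, 16, 6, 7, 13, 14, 5, 10, 12, 9, 17, 15, 11, 8]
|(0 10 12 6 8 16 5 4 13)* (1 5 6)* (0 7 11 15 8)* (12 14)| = 14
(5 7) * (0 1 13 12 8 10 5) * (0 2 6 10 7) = (0 1 13 12 8 7 2 6 10 5) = [1, 13, 6, 3, 4, 0, 10, 2, 7, 9, 5, 11, 8, 12]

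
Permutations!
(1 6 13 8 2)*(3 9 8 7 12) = (1 6 13 7 12 3 9 8 2) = [0, 6, 1, 9, 4, 5, 13, 12, 2, 8, 10, 11, 3, 7]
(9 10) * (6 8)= (6 8)(9 10)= [0, 1, 2, 3, 4, 5, 8, 7, 6, 10, 9]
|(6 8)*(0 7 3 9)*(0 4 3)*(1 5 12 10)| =|(0 7)(1 5 12 10)(3 9 4)(6 8)| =12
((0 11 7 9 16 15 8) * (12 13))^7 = (16)(12 13)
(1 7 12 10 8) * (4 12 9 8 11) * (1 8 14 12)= (1 7 9 14 12 10 11 4)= [0, 7, 2, 3, 1, 5, 6, 9, 8, 14, 11, 4, 10, 13, 12]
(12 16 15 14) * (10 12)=(10 12 16 15 14)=[0, 1, 2, 3, 4, 5, 6, 7, 8, 9, 12, 11, 16, 13, 10, 14, 15]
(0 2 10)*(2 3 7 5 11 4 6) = (0 3 7 5 11 4 6 2 10) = [3, 1, 10, 7, 6, 11, 2, 5, 8, 9, 0, 4]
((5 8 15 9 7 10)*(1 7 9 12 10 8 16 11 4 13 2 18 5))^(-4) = (1 8 12)(2 16 13 5 4 18 11)(7 15 10)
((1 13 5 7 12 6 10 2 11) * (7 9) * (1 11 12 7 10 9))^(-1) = ((1 13 5)(2 12 6 9 10))^(-1) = (1 5 13)(2 10 9 6 12)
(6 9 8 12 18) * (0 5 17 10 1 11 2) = [5, 11, 0, 3, 4, 17, 9, 7, 12, 8, 1, 2, 18, 13, 14, 15, 16, 10, 6] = (0 5 17 10 1 11 2)(6 9 8 12 18)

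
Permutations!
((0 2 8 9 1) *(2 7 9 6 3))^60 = (9)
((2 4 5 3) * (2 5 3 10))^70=((2 4 3 5 10))^70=(10)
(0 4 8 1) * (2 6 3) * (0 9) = (0 4 8 1 9)(2 6 3) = [4, 9, 6, 2, 8, 5, 3, 7, 1, 0]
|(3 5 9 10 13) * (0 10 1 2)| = 8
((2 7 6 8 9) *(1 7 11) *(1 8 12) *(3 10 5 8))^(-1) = ((1 7 6 12)(2 11 3 10 5 8 9))^(-1) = (1 12 6 7)(2 9 8 5 10 3 11)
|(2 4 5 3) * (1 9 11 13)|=4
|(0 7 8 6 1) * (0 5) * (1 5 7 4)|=7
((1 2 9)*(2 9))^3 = (1 9)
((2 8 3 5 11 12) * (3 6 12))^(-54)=(2 6)(8 12)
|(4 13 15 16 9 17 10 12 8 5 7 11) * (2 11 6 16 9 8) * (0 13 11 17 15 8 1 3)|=|(0 13 8 5 7 6 16 1 3)(2 17 10 12)(4 11)(9 15)|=36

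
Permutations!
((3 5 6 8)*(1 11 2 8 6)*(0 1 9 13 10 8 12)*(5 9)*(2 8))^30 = (13)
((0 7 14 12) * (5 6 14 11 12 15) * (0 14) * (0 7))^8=((5 6 7 11 12 14 15))^8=(5 6 7 11 12 14 15)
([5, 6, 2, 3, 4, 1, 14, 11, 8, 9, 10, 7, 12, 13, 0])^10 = [0, 1, 2, 3, 4, 5, 6, 7, 8, 9, 10, 11, 12, 13, 14]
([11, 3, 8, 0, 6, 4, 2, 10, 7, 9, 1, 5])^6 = [8, 6, 0, 2, 1, 10, 3, 5, 11, 9, 4, 7]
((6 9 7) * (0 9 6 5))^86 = (0 7)(5 9)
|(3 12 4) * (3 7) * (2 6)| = 4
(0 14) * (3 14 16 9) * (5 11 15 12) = (0 16 9 3 14)(5 11 15 12) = [16, 1, 2, 14, 4, 11, 6, 7, 8, 3, 10, 15, 5, 13, 0, 12, 9]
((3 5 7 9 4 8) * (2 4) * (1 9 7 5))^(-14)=(1 8 2)(3 4 9)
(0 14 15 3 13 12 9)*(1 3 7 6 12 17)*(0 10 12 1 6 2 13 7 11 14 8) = (0 8)(1 3 7 2 13 17 6)(9 10 12)(11 14 15) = [8, 3, 13, 7, 4, 5, 1, 2, 0, 10, 12, 14, 9, 17, 15, 11, 16, 6]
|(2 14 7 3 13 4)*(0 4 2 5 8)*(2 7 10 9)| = |(0 4 5 8)(2 14 10 9)(3 13 7)| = 12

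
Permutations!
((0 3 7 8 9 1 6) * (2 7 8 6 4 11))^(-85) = (0 4)(1 6)(2 8)(3 11)(7 9)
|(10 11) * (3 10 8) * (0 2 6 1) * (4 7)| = 4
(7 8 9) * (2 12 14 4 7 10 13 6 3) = [0, 1, 12, 2, 7, 5, 3, 8, 9, 10, 13, 11, 14, 6, 4] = (2 12 14 4 7 8 9 10 13 6 3)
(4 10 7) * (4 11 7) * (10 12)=(4 12 10)(7 11)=[0, 1, 2, 3, 12, 5, 6, 11, 8, 9, 4, 7, 10]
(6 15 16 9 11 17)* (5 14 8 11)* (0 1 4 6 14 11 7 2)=[1, 4, 0, 3, 6, 11, 15, 2, 7, 5, 10, 17, 12, 13, 8, 16, 9, 14]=(0 1 4 6 15 16 9 5 11 17 14 8 7 2)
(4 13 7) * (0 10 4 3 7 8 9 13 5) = (0 10 4 5)(3 7)(8 9 13) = [10, 1, 2, 7, 5, 0, 6, 3, 9, 13, 4, 11, 12, 8]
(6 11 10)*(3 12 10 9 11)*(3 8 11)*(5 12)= (3 5 12 10 6 8 11 9)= [0, 1, 2, 5, 4, 12, 8, 7, 11, 3, 6, 9, 10]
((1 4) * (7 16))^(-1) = (1 4)(7 16)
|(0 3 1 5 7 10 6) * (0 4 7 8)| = 20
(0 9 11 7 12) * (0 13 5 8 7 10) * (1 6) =(0 9 11 10)(1 6)(5 8 7 12 13) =[9, 6, 2, 3, 4, 8, 1, 12, 7, 11, 0, 10, 13, 5]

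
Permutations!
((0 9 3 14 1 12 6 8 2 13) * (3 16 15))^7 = ((0 9 16 15 3 14 1 12 6 8 2 13))^7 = (0 12 16 8 3 13 1 9 6 15 2 14)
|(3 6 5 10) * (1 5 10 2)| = |(1 5 2)(3 6 10)| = 3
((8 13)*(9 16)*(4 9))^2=(4 16 9)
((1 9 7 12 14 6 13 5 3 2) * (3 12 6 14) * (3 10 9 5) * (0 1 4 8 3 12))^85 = ((14)(0 1 5)(2 4 8 3)(6 13 12 10 9 7))^85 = (14)(0 1 5)(2 4 8 3)(6 13 12 10 9 7)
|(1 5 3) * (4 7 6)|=3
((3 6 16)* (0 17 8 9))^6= ((0 17 8 9)(3 6 16))^6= (0 8)(9 17)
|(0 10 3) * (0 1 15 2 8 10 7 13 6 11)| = |(0 7 13 6 11)(1 15 2 8 10 3)| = 30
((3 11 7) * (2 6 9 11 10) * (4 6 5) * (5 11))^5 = (11)(4 6 9 5)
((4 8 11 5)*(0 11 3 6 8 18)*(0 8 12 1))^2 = (0 5 18 3 12)(1 11 4 8 6)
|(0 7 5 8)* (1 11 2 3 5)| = 8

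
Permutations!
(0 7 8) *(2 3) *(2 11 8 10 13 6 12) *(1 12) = (0 7 10 13 6 1 12 2 3 11 8) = [7, 12, 3, 11, 4, 5, 1, 10, 0, 9, 13, 8, 2, 6]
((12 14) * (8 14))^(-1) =(8 12 14)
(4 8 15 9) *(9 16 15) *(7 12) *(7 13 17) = (4 8 9)(7 12 13 17)(15 16) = [0, 1, 2, 3, 8, 5, 6, 12, 9, 4, 10, 11, 13, 17, 14, 16, 15, 7]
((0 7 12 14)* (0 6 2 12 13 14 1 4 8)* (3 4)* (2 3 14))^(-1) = ((0 7 13 2 12 1 14 6 3 4 8))^(-1) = (0 8 4 3 6 14 1 12 2 13 7)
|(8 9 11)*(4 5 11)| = 5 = |(4 5 11 8 9)|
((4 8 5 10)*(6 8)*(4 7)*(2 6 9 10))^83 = ((2 6 8 5)(4 9 10 7))^83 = (2 5 8 6)(4 7 10 9)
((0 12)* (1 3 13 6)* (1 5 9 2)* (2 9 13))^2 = (1 2 3)(5 6 13)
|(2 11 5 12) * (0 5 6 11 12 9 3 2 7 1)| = |(0 5 9 3 2 12 7 1)(6 11)| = 8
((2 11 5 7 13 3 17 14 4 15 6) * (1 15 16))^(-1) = (1 16 4 14 17 3 13 7 5 11 2 6 15)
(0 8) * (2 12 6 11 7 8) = (0 2 12 6 11 7 8) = [2, 1, 12, 3, 4, 5, 11, 8, 0, 9, 10, 7, 6]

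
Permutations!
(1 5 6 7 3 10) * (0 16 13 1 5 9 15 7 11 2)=(0 16 13 1 9 15 7 3 10 5 6 11 2)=[16, 9, 0, 10, 4, 6, 11, 3, 8, 15, 5, 2, 12, 1, 14, 7, 13]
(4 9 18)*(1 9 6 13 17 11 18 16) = (1 9 16)(4 6 13 17 11 18) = [0, 9, 2, 3, 6, 5, 13, 7, 8, 16, 10, 18, 12, 17, 14, 15, 1, 11, 4]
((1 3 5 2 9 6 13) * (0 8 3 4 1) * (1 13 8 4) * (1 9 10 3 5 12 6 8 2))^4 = (0 4 13)(2 6 12 3 10)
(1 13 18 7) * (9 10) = (1 13 18 7)(9 10) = [0, 13, 2, 3, 4, 5, 6, 1, 8, 10, 9, 11, 12, 18, 14, 15, 16, 17, 7]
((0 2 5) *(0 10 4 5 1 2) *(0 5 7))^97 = ((0 5 10 4 7)(1 2))^97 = (0 10 7 5 4)(1 2)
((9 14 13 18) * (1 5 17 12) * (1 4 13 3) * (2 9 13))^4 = (18)(1 4 3 12 14 17 9 5 2)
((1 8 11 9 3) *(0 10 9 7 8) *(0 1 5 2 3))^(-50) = ((0 10 9)(2 3 5)(7 8 11))^(-50) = (0 10 9)(2 3 5)(7 8 11)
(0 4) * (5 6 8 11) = (0 4)(5 6 8 11) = [4, 1, 2, 3, 0, 6, 8, 7, 11, 9, 10, 5]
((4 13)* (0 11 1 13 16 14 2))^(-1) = (0 2 14 16 4 13 1 11)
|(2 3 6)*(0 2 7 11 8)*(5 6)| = |(0 2 3 5 6 7 11 8)| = 8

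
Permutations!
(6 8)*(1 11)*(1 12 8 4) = [0, 11, 2, 3, 1, 5, 4, 7, 6, 9, 10, 12, 8] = (1 11 12 8 6 4)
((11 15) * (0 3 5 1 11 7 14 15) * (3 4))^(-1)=(0 11 1 5 3 4)(7 15 14)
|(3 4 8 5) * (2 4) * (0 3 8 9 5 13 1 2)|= 14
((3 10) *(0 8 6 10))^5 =(10)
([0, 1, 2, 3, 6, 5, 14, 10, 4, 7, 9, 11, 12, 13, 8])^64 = (14)(7 10 9)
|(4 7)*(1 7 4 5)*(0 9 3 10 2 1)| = |(0 9 3 10 2 1 7 5)| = 8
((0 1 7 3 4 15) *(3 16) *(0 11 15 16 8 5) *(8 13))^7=((0 1 7 13 8 5)(3 4 16)(11 15))^7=(0 1 7 13 8 5)(3 4 16)(11 15)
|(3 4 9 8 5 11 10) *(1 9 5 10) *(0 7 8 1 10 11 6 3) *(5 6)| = |(0 7 8 11 10)(1 9)(3 4 6)| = 30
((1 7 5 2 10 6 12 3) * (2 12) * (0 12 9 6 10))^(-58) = ((0 12 3 1 7 5 9 6 2))^(-58) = (0 5 12 9 3 6 1 2 7)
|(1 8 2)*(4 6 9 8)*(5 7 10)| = 6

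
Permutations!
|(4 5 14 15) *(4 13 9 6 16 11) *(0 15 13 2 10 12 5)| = 13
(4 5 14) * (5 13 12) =(4 13 12 5 14) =[0, 1, 2, 3, 13, 14, 6, 7, 8, 9, 10, 11, 5, 12, 4]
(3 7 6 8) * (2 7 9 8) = (2 7 6)(3 9 8) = [0, 1, 7, 9, 4, 5, 2, 6, 3, 8]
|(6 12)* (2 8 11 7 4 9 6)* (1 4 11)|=14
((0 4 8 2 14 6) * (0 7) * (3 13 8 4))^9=((0 3 13 8 2 14 6 7))^9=(0 3 13 8 2 14 6 7)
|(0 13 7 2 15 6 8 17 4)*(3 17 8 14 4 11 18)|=8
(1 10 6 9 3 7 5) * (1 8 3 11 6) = [0, 10, 2, 7, 4, 8, 9, 5, 3, 11, 1, 6] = (1 10)(3 7 5 8)(6 9 11)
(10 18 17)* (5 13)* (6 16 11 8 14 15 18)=(5 13)(6 16 11 8 14 15 18 17 10)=[0, 1, 2, 3, 4, 13, 16, 7, 14, 9, 6, 8, 12, 5, 15, 18, 11, 10, 17]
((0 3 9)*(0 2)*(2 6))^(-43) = (0 9 2 3 6)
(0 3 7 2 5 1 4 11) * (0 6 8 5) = (0 3 7 2)(1 4 11 6 8 5) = [3, 4, 0, 7, 11, 1, 8, 2, 5, 9, 10, 6]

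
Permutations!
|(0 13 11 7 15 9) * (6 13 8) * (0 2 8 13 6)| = 8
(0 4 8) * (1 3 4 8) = [8, 3, 2, 4, 1, 5, 6, 7, 0] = (0 8)(1 3 4)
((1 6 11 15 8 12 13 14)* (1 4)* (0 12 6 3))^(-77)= ((0 12 13 14 4 1 3)(6 11 15 8))^(-77)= (6 8 15 11)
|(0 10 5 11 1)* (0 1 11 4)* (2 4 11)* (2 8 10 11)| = |(0 11 8 10 5 2 4)| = 7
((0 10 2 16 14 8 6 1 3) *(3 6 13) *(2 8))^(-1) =(0 3 13 8 10)(1 6)(2 14 16) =((0 10 8 13 3)(1 6)(2 16 14))^(-1)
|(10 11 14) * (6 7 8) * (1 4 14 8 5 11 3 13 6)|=11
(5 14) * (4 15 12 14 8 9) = (4 15 12 14 5 8 9) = [0, 1, 2, 3, 15, 8, 6, 7, 9, 4, 10, 11, 14, 13, 5, 12]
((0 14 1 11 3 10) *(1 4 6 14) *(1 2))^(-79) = ((0 2 1 11 3 10)(4 6 14))^(-79) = (0 10 3 11 1 2)(4 14 6)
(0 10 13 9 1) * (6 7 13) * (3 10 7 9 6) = (0 7 13 6 9 1)(3 10) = [7, 0, 2, 10, 4, 5, 9, 13, 8, 1, 3, 11, 12, 6]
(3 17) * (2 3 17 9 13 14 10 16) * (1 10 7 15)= (17)(1 10 16 2 3 9 13 14 7 15)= [0, 10, 3, 9, 4, 5, 6, 15, 8, 13, 16, 11, 12, 14, 7, 1, 2, 17]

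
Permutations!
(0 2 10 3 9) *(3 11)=(0 2 10 11 3 9)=[2, 1, 10, 9, 4, 5, 6, 7, 8, 0, 11, 3]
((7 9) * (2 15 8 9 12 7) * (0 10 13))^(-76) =((0 10 13)(2 15 8 9)(7 12))^(-76) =(15)(0 13 10)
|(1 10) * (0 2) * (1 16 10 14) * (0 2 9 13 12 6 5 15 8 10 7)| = 22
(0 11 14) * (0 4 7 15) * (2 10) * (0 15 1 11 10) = [10, 11, 0, 3, 7, 5, 6, 1, 8, 9, 2, 14, 12, 13, 4, 15] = (15)(0 10 2)(1 11 14 4 7)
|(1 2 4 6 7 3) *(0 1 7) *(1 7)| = |(0 7 3 1 2 4 6)| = 7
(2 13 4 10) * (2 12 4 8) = (2 13 8)(4 10 12) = [0, 1, 13, 3, 10, 5, 6, 7, 2, 9, 12, 11, 4, 8]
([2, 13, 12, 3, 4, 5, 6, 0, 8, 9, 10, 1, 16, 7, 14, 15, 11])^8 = (16)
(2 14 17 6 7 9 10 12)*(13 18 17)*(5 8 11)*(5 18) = (2 14 13 5 8 11 18 17 6 7 9 10 12) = [0, 1, 14, 3, 4, 8, 7, 9, 11, 10, 12, 18, 2, 5, 13, 15, 16, 6, 17]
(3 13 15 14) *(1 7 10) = (1 7 10)(3 13 15 14) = [0, 7, 2, 13, 4, 5, 6, 10, 8, 9, 1, 11, 12, 15, 3, 14]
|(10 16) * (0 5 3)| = |(0 5 3)(10 16)| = 6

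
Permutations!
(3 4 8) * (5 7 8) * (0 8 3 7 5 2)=(0 8 7 3 4 2)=[8, 1, 0, 4, 2, 5, 6, 3, 7]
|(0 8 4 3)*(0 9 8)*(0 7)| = 4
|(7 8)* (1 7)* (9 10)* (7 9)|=5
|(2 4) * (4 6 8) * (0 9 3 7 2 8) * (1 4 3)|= 9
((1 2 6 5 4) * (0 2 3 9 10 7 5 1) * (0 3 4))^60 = (10)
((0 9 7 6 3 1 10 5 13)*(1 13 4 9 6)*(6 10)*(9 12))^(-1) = ((0 10 5 4 12 9 7 1 6 3 13))^(-1) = (0 13 3 6 1 7 9 12 4 5 10)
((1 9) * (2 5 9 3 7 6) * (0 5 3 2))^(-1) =(0 6 7 3 2 1 9 5)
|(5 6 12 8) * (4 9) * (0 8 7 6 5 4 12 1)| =|(0 8 4 9 12 7 6 1)| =8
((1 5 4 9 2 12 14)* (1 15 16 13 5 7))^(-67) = ((1 7)(2 12 14 15 16 13 5 4 9))^(-67) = (1 7)(2 13 12 5 14 4 15 9 16)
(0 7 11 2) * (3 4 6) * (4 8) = (0 7 11 2)(3 8 4 6) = [7, 1, 0, 8, 6, 5, 3, 11, 4, 9, 10, 2]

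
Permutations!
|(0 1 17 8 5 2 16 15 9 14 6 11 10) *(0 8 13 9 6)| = |(0 1 17 13 9 14)(2 16 15 6 11 10 8 5)| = 24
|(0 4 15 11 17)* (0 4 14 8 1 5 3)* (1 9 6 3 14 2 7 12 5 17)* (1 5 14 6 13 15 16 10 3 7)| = 40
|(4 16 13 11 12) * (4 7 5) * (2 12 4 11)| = 8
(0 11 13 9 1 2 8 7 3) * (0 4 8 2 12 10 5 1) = [11, 12, 2, 4, 8, 1, 6, 3, 7, 0, 5, 13, 10, 9] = (0 11 13 9)(1 12 10 5)(3 4 8 7)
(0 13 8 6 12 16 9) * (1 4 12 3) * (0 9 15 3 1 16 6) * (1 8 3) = [13, 4, 2, 16, 12, 5, 8, 7, 0, 9, 10, 11, 6, 3, 14, 1, 15] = (0 13 3 16 15 1 4 12 6 8)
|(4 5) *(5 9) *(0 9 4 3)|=|(0 9 5 3)|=4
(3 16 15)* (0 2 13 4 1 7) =[2, 7, 13, 16, 1, 5, 6, 0, 8, 9, 10, 11, 12, 4, 14, 3, 15] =(0 2 13 4 1 7)(3 16 15)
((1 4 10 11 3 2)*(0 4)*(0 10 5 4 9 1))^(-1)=(0 2 3 11 10 1 9)(4 5)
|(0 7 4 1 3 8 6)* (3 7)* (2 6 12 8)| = 12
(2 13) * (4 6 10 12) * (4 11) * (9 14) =(2 13)(4 6 10 12 11)(9 14) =[0, 1, 13, 3, 6, 5, 10, 7, 8, 14, 12, 4, 11, 2, 9]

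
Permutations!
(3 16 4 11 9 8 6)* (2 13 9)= (2 13 9 8 6 3 16 4 11)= [0, 1, 13, 16, 11, 5, 3, 7, 6, 8, 10, 2, 12, 9, 14, 15, 4]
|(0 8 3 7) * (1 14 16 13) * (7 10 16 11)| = |(0 8 3 10 16 13 1 14 11 7)| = 10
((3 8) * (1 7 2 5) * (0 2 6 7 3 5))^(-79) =((0 2)(1 3 8 5)(6 7))^(-79) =(0 2)(1 3 8 5)(6 7)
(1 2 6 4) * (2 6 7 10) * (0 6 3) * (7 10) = (0 6 4 1 3)(2 10) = [6, 3, 10, 0, 1, 5, 4, 7, 8, 9, 2]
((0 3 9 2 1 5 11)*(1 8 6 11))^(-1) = ((0 3 9 2 8 6 11)(1 5))^(-1) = (0 11 6 8 2 9 3)(1 5)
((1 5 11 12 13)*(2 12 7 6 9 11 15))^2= ((1 5 15 2 12 13)(6 9 11 7))^2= (1 15 12)(2 13 5)(6 11)(7 9)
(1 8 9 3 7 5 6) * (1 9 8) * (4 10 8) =(3 7 5 6 9)(4 10 8) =[0, 1, 2, 7, 10, 6, 9, 5, 4, 3, 8]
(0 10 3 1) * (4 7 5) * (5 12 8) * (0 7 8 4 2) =[10, 7, 0, 1, 8, 2, 6, 12, 5, 9, 3, 11, 4] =(0 10 3 1 7 12 4 8 5 2)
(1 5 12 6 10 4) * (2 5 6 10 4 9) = (1 6 4)(2 5 12 10 9) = [0, 6, 5, 3, 1, 12, 4, 7, 8, 2, 9, 11, 10]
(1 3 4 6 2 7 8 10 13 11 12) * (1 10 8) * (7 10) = (1 3 4 6 2 10 13 11 12 7) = [0, 3, 10, 4, 6, 5, 2, 1, 8, 9, 13, 12, 7, 11]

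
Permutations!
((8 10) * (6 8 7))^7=((6 8 10 7))^7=(6 7 10 8)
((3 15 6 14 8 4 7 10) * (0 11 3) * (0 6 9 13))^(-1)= ((0 11 3 15 9 13)(4 7 10 6 14 8))^(-1)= (0 13 9 15 3 11)(4 8 14 6 10 7)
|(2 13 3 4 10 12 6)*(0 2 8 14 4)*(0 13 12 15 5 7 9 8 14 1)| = 26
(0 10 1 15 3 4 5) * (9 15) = (0 10 1 9 15 3 4 5) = [10, 9, 2, 4, 5, 0, 6, 7, 8, 15, 1, 11, 12, 13, 14, 3]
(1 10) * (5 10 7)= (1 7 5 10)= [0, 7, 2, 3, 4, 10, 6, 5, 8, 9, 1]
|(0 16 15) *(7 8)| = 6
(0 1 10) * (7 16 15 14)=(0 1 10)(7 16 15 14)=[1, 10, 2, 3, 4, 5, 6, 16, 8, 9, 0, 11, 12, 13, 7, 14, 15]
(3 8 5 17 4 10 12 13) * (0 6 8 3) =(0 6 8 5 17 4 10 12 13) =[6, 1, 2, 3, 10, 17, 8, 7, 5, 9, 12, 11, 13, 0, 14, 15, 16, 4]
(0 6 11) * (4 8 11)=(0 6 4 8 11)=[6, 1, 2, 3, 8, 5, 4, 7, 11, 9, 10, 0]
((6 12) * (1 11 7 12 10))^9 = ((1 11 7 12 6 10))^9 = (1 12)(6 11)(7 10)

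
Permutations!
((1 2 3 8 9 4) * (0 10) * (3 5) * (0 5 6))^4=((0 10 5 3 8 9 4 1 2 6))^4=(0 8 2 5 4)(1 10 9 6 3)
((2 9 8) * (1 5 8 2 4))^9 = (1 5 8 4)(2 9)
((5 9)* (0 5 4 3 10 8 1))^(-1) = ((0 5 9 4 3 10 8 1))^(-1) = (0 1 8 10 3 4 9 5)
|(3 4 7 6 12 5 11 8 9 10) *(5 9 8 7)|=|(3 4 5 11 7 6 12 9 10)|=9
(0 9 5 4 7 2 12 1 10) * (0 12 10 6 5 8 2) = (0 9 8 2 10 12 1 6 5 4 7) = [9, 6, 10, 3, 7, 4, 5, 0, 2, 8, 12, 11, 1]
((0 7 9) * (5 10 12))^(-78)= (12)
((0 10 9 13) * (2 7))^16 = (13)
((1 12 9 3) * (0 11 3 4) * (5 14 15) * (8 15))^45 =(0 1 4 3 9 11 12)(5 14 8 15)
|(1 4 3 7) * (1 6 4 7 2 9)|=|(1 7 6 4 3 2 9)|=7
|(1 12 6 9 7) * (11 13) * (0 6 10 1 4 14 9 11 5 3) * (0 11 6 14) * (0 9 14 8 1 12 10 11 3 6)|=9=|(14)(0 8 1 10 12 11 13 5 6)(4 9 7)|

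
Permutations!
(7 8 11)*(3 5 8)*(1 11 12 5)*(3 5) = [0, 11, 2, 1, 4, 8, 6, 5, 12, 9, 10, 7, 3] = (1 11 7 5 8 12 3)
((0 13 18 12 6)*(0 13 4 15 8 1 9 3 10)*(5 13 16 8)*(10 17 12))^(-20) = (0 4 15 5 13 18 10)(1 12)(3 16)(6 9)(8 17)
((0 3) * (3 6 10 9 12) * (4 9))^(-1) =((0 6 10 4 9 12 3))^(-1) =(0 3 12 9 4 10 6)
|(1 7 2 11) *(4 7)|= |(1 4 7 2 11)|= 5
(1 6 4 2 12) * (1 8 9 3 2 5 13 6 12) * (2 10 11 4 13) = (1 12 8 9 3 10 11 4 5 2)(6 13) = [0, 12, 1, 10, 5, 2, 13, 7, 9, 3, 11, 4, 8, 6]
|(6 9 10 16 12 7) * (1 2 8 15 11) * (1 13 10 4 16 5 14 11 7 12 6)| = |(1 2 8 15 7)(4 16 6 9)(5 14 11 13 10)| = 20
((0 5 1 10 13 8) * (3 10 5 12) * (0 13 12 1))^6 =((0 1 5)(3 10 12)(8 13))^6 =(13)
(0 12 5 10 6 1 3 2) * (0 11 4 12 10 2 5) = (0 10 6 1 3 5 2 11 4 12) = [10, 3, 11, 5, 12, 2, 1, 7, 8, 9, 6, 4, 0]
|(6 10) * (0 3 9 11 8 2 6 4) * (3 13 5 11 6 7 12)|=13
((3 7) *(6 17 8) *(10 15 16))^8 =(6 8 17)(10 16 15) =((3 7)(6 17 8)(10 15 16))^8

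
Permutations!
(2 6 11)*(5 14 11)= (2 6 5 14 11)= [0, 1, 6, 3, 4, 14, 5, 7, 8, 9, 10, 2, 12, 13, 11]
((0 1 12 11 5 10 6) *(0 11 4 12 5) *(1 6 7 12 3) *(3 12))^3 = (1 7 5 3 10)(4 12)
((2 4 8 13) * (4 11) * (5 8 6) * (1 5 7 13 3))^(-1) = ((1 5 8 3)(2 11 4 6 7 13))^(-1) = (1 3 8 5)(2 13 7 6 4 11)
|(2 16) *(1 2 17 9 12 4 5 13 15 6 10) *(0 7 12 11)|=|(0 7 12 4 5 13 15 6 10 1 2 16 17 9 11)|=15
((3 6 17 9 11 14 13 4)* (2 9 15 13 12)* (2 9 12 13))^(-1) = (2 15 17 6 3 4 13 14 11 9 12)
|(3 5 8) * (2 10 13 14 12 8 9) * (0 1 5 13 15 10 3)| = |(0 1 5 9 2 3 13 14 12 8)(10 15)| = 10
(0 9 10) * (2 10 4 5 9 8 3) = (0 8 3 2 10)(4 5 9) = [8, 1, 10, 2, 5, 9, 6, 7, 3, 4, 0]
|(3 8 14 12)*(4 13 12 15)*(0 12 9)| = 9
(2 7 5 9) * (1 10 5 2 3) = (1 10 5 9 3)(2 7) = [0, 10, 7, 1, 4, 9, 6, 2, 8, 3, 5]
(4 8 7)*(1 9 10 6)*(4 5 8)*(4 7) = (1 9 10 6)(4 7 5 8) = [0, 9, 2, 3, 7, 8, 1, 5, 4, 10, 6]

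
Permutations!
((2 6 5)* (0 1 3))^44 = ((0 1 3)(2 6 5))^44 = (0 3 1)(2 5 6)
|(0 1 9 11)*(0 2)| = 5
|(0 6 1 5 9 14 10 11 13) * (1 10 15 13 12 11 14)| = |(0 6 10 14 15 13)(1 5 9)(11 12)| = 6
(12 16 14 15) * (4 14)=(4 14 15 12 16)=[0, 1, 2, 3, 14, 5, 6, 7, 8, 9, 10, 11, 16, 13, 15, 12, 4]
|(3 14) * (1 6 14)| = 4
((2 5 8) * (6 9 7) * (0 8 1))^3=(9)(0 5 8 1 2)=((0 8 2 5 1)(6 9 7))^3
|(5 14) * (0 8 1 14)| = 5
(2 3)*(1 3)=[0, 3, 1, 2]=(1 3 2)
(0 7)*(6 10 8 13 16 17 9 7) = [6, 1, 2, 3, 4, 5, 10, 0, 13, 7, 8, 11, 12, 16, 14, 15, 17, 9] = (0 6 10 8 13 16 17 9 7)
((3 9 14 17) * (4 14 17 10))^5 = ((3 9 17)(4 14 10))^5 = (3 17 9)(4 10 14)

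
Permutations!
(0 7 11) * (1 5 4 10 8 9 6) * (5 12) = (0 7 11)(1 12 5 4 10 8 9 6) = [7, 12, 2, 3, 10, 4, 1, 11, 9, 6, 8, 0, 5]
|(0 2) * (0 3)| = 3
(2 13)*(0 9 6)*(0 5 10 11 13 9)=(2 9 6 5 10 11 13)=[0, 1, 9, 3, 4, 10, 5, 7, 8, 6, 11, 13, 12, 2]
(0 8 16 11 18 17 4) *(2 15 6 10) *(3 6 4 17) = (0 8 16 11 18 3 6 10 2 15 4) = [8, 1, 15, 6, 0, 5, 10, 7, 16, 9, 2, 18, 12, 13, 14, 4, 11, 17, 3]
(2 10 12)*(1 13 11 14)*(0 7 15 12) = (0 7 15 12 2 10)(1 13 11 14) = [7, 13, 10, 3, 4, 5, 6, 15, 8, 9, 0, 14, 2, 11, 1, 12]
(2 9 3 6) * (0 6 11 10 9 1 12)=(0 6 2 1 12)(3 11 10 9)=[6, 12, 1, 11, 4, 5, 2, 7, 8, 3, 9, 10, 0]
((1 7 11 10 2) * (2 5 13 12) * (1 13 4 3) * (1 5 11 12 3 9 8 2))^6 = ((1 7 12)(2 13 3 5 4 9 8)(10 11))^6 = (2 8 9 4 5 3 13)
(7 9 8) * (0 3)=[3, 1, 2, 0, 4, 5, 6, 9, 7, 8]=(0 3)(7 9 8)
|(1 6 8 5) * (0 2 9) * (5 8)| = 3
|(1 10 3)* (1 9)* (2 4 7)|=|(1 10 3 9)(2 4 7)|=12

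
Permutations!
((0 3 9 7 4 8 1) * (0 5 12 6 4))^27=(0 7 9 3)(1 6)(4 5)(8 12)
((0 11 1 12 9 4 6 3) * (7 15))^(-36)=((0 11 1 12 9 4 6 3)(7 15))^(-36)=(15)(0 9)(1 6)(3 12)(4 11)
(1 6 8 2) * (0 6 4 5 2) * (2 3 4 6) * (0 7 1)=(0 2)(1 6 8 7)(3 4 5)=[2, 6, 0, 4, 5, 3, 8, 1, 7]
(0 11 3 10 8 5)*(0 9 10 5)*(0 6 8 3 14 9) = (0 11 14 9 10 3 5)(6 8) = [11, 1, 2, 5, 4, 0, 8, 7, 6, 10, 3, 14, 12, 13, 9]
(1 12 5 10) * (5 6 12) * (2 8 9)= [0, 5, 8, 3, 4, 10, 12, 7, 9, 2, 1, 11, 6]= (1 5 10)(2 8 9)(6 12)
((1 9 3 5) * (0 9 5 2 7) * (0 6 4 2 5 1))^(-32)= ((0 9 3 5)(2 7 6 4))^(-32)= (9)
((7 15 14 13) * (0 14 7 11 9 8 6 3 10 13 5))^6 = (15)(3 6 8 9 11 13 10)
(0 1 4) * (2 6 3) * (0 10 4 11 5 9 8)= (0 1 11 5 9 8)(2 6 3)(4 10)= [1, 11, 6, 2, 10, 9, 3, 7, 0, 8, 4, 5]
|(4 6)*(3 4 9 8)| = 5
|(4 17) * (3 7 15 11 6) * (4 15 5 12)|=|(3 7 5 12 4 17 15 11 6)|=9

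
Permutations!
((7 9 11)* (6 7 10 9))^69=(11)(6 7)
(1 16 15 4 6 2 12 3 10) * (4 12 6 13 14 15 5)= (1 16 5 4 13 14 15 12 3 10)(2 6)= [0, 16, 6, 10, 13, 4, 2, 7, 8, 9, 1, 11, 3, 14, 15, 12, 5]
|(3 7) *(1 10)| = 2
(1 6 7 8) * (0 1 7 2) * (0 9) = (0 1 6 2 9)(7 8) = [1, 6, 9, 3, 4, 5, 2, 8, 7, 0]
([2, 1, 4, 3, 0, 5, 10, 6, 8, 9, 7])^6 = (10)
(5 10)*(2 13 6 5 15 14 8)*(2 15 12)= (2 13 6 5 10 12)(8 15 14)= [0, 1, 13, 3, 4, 10, 5, 7, 15, 9, 12, 11, 2, 6, 8, 14]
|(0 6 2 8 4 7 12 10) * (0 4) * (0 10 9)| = 9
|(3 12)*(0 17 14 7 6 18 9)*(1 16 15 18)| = 10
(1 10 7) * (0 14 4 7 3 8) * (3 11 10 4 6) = (0 14 6 3 8)(1 4 7)(10 11) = [14, 4, 2, 8, 7, 5, 3, 1, 0, 9, 11, 10, 12, 13, 6]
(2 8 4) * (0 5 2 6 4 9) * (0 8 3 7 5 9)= [9, 1, 3, 7, 6, 2, 4, 5, 0, 8]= (0 9 8)(2 3 7 5)(4 6)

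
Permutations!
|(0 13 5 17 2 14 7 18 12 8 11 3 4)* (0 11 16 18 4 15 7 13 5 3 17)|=|(0 5)(2 14 13 3 15 7 4 11 17)(8 16 18 12)|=36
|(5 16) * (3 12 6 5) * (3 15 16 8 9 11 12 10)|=|(3 10)(5 8 9 11 12 6)(15 16)|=6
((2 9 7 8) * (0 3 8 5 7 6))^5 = (0 6 9 2 8 3)(5 7)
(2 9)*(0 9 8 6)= (0 9 2 8 6)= [9, 1, 8, 3, 4, 5, 0, 7, 6, 2]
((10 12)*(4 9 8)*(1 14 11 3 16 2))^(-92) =(1 16 11)(2 3 14)(4 9 8)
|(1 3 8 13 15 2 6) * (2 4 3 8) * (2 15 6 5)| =|(1 8 13 6)(2 5)(3 15 4)| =12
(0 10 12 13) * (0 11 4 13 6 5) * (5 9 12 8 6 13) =(0 10 8 6 9 12 13 11 4 5) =[10, 1, 2, 3, 5, 0, 9, 7, 6, 12, 8, 4, 13, 11]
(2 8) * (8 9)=(2 9 8)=[0, 1, 9, 3, 4, 5, 6, 7, 2, 8]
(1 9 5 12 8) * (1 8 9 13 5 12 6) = [0, 13, 2, 3, 4, 6, 1, 7, 8, 12, 10, 11, 9, 5] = (1 13 5 6)(9 12)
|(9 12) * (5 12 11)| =|(5 12 9 11)| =4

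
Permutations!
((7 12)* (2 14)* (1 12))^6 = (14)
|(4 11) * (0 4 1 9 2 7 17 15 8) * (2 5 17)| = 18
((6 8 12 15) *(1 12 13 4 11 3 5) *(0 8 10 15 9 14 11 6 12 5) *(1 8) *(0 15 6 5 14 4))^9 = (0 5 12 11)(1 8 9 3)(4 15 14 13)(6 10)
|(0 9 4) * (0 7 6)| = 5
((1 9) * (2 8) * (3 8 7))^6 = (9)(2 3)(7 8)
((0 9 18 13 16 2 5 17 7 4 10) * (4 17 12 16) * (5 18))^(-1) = (0 10 4 13 18 2 16 12 5 9)(7 17)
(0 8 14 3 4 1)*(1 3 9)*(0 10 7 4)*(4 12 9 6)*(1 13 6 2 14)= (0 8 1 10 7 12 9 13 6 4 3)(2 14)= [8, 10, 14, 0, 3, 5, 4, 12, 1, 13, 7, 11, 9, 6, 2]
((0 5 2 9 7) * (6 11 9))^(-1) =(0 7 9 11 6 2 5)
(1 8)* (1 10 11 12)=(1 8 10 11 12)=[0, 8, 2, 3, 4, 5, 6, 7, 10, 9, 11, 12, 1]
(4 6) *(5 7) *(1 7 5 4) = (1 7 4 6) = [0, 7, 2, 3, 6, 5, 1, 4]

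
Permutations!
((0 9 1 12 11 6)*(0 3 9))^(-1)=(1 9 3 6 11 12)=((1 12 11 6 3 9))^(-1)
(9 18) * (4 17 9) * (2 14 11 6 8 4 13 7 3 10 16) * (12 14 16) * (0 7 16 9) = (0 7 3 10 12 14 11 6 8 4 17)(2 9 18 13 16) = [7, 1, 9, 10, 17, 5, 8, 3, 4, 18, 12, 6, 14, 16, 11, 15, 2, 0, 13]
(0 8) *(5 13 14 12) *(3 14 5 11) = [8, 1, 2, 14, 4, 13, 6, 7, 0, 9, 10, 3, 11, 5, 12] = (0 8)(3 14 12 11)(5 13)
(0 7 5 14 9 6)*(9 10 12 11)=[7, 1, 2, 3, 4, 14, 0, 5, 8, 6, 12, 9, 11, 13, 10]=(0 7 5 14 10 12 11 9 6)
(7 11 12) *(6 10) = (6 10)(7 11 12) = [0, 1, 2, 3, 4, 5, 10, 11, 8, 9, 6, 12, 7]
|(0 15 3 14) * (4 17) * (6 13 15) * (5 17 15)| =9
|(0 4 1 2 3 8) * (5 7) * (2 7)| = 8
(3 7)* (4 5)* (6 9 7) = (3 6 9 7)(4 5) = [0, 1, 2, 6, 5, 4, 9, 3, 8, 7]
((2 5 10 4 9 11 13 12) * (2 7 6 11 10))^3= ((2 5)(4 9 10)(6 11 13 12 7))^3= (2 5)(6 12 11 7 13)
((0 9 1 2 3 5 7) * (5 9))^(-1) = (0 7 5)(1 9 3 2)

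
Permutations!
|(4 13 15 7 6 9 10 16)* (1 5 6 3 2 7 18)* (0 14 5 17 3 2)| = |(0 14 5 6 9 10 16 4 13 15 18 1 17 3)(2 7)| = 14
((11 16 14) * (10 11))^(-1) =((10 11 16 14))^(-1) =(10 14 16 11)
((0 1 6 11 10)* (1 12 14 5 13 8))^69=((0 12 14 5 13 8 1 6 11 10))^69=(0 10 11 6 1 8 13 5 14 12)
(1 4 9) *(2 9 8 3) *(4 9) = (1 9)(2 4 8 3) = [0, 9, 4, 2, 8, 5, 6, 7, 3, 1]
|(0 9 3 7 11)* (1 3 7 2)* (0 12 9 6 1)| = 20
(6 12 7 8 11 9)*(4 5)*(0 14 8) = (0 14 8 11 9 6 12 7)(4 5) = [14, 1, 2, 3, 5, 4, 12, 0, 11, 6, 10, 9, 7, 13, 8]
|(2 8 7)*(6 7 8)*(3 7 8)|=5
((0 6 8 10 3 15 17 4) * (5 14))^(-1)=(0 4 17 15 3 10 8 6)(5 14)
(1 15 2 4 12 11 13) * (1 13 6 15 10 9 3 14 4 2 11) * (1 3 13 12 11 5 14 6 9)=(1 10)(3 6 15 5 14 4 11 9 13 12)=[0, 10, 2, 6, 11, 14, 15, 7, 8, 13, 1, 9, 3, 12, 4, 5]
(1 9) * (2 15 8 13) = (1 9)(2 15 8 13) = [0, 9, 15, 3, 4, 5, 6, 7, 13, 1, 10, 11, 12, 2, 14, 8]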